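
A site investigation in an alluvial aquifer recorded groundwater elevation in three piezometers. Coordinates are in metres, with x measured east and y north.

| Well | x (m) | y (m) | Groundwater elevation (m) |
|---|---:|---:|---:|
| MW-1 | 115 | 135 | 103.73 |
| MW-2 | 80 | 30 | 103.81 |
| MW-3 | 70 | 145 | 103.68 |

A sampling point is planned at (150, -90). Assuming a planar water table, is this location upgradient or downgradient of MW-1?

upgradient

With h = a·x + b·y + c and MW-1 as origin, the differences give:
  (-35)·a + (-105)·b = +0.08
  (-45)·a + 10·b = -0.05
Eliminate b (×10 and ×(-105), subtract): -5075·a = -4.450 → a = ∂h/∂x = +0.0008768
Back-substitute: b = ∂h/∂y = -0.001054.
Head at (150, -90) = 103.73 + (+0.0008768)·(35) + (-0.001054)·(-225) = 104.00 m.
That is higher than the 103.73 m at MW-1, so the point is upgradient.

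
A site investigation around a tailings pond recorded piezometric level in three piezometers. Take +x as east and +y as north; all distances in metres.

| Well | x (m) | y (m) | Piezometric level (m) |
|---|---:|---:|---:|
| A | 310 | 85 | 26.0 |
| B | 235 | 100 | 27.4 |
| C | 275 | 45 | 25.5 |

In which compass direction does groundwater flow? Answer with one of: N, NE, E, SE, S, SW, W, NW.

SE

Taking A as reference: B−A = (-75, 15, +1.4); C−A = (-35, -40, -0.5).
Determinant of the coordinate differences = (-75)·(-40) − (-35)·15 = 3525.
∂h/∂x = [(+1.4)·(-40) − (-0.5)·15] / 3525 = -0.01376
∂h/∂y = [(-75)·(-0.5) − (-35)·(+1.4)] / 3525 = +0.02454
Flow = −∇h = (+0.01376 east, -0.02454 north), which points southeast.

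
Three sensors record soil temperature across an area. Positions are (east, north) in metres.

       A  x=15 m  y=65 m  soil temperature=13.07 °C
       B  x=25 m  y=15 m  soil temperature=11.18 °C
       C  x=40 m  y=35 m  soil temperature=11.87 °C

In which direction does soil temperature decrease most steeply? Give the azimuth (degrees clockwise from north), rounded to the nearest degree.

Taking A as reference: B−A = (10, -50, -1.89); C−A = (25, -30, -1.20).
Determinant of the coordinate differences = 10·(-30) − 25·(-50) = 950.
∂T/∂x = [(-1.89)·(-30) − (-1.20)·(-50)] / 950 = -0.003474
∂T/∂y = [10·(-1.20) − 25·(-1.89)] / 950 = +0.03711
Steepest decrease is along −∇f: components (+0.003474 E, -0.03711 N).
Azimuth = atan2(+0.003474, -0.03711) = 174.7° ≈ 175°.

175°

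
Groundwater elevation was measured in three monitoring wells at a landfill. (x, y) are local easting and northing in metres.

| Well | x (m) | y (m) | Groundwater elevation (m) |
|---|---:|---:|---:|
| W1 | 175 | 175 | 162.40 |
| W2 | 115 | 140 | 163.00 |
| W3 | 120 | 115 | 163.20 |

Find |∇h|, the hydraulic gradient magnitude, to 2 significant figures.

0.010

Taking W1 as reference: W2−W1 = (-60, -35, +0.60); W3−W1 = (-55, -60, +0.80).
Solve a·Δx + b·Δy = Δh: det = (-60)·(-60) − (-55)·(-35) = 1675.
∂h/∂x = [(+0.60)·(-60) − (+0.80)·(-35)] / 1675 = -0.004776
∂h/∂y = [(-60)·(+0.80) − (-55)·(+0.60)] / 1675 = -0.008955
|∇h| = √(-0.004776² + -0.008955²) = 0.01015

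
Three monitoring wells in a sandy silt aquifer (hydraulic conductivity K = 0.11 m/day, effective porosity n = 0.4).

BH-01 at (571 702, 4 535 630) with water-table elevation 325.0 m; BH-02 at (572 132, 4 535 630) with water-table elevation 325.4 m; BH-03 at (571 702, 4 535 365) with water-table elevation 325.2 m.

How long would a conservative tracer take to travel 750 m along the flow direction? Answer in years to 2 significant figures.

6200 years

∂h/∂x = (325.4 − 325.0) / (572132 − 571702) = +0.0009302
∂h/∂y = (325.2 − 325.0) / (4535365 − 4535630) = -0.0007547
|∇h| = √(0.0009302² + -0.0007547²) = 0.001198
Seepage velocity v = K·i/n = 0.11 × 0.001198 / 0.4 = 0.0003295 m/day.
t = 750 / 0.0003295 = 2.276e+06 days = 6.23e+03 years.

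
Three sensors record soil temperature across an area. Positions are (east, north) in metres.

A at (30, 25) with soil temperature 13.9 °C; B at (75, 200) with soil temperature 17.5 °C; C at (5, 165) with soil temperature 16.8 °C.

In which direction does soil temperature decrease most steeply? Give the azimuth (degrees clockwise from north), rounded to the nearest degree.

179°

Taking A as reference: B−A = (45, 175, +3.6); C−A = (-25, 140, +2.9).
Determinant of the coordinate differences = 45·140 − (-25)·175 = 10675.
∂T/∂x = [(+3.6)·140 − (+2.9)·175] / 10675 = -0.0003279
∂T/∂y = [45·(+2.9) − (-25)·(+3.6)] / 10675 = +0.02066
Steepest decrease is along −∇f: components (+0.0003279 E, -0.02066 N).
Azimuth = atan2(+0.0003279, -0.02066) = 179.1° ≈ 179°.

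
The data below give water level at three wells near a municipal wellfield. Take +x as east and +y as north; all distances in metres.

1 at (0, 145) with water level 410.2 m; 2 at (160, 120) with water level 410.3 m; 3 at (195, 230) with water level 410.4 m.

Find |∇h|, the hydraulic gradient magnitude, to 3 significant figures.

Taking 1 as reference: 2−1 = (160, -25, +0.1); 3−1 = (195, 85, +0.2).
Solve a·Δx + b·Δy = Δh: det = 160·85 − 195·(-25) = 18475.
∂h/∂x = [(+0.1)·85 − (+0.2)·(-25)] / 18475 = +0.0007307
∂h/∂y = [160·(+0.2) − 195·(+0.1)] / 18475 = +0.0006766
|∇h| = √(0.0007307² + 0.0006766²) = 0.0009958

0.000996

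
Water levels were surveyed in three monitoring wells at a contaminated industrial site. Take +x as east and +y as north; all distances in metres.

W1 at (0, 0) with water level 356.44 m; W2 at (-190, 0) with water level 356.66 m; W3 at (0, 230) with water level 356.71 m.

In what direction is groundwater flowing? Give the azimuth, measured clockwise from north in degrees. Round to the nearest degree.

∂h/∂x = (356.66 − 356.44) / (-190 − 0) = -0.001158
∂h/∂y = (356.71 − 356.44) / (230 − 0) = +0.001174
Flow direction (−∇h) has components (+0.001158 E, -0.001174 N).
Azimuth = atan2(E, N) = atan2(+0.001158, -0.001174) = 135.4° ≈ 135°.

135°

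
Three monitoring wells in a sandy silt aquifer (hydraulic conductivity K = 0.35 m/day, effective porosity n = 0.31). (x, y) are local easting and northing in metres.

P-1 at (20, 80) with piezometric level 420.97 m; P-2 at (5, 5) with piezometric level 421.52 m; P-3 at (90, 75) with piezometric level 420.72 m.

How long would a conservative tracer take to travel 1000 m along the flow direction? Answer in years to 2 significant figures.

Differences from P-1: to P-2 (Δx, Δy, Δh) = (-15, -75, +0.55); to P-3 = (70, -5, -0.25).
Determinant of the coordinate differences = (-15)·(-5) − 70·(-75) = 5325.
∂h/∂x = [(+0.55)·(-5) − (-0.25)·(-75)] / 5325 = -0.004038
∂h/∂y = [(-15)·(-0.25) − 70·(+0.55)] / 5325 = -0.006526
|∇h| = √(-0.004038² + -0.006526²) = 0.007674
Seepage velocity v = K·i/n = 0.35 × 0.007674 / 0.31 = 0.008664 m/day.
t = 1000 / 0.008664 = 1.154e+05 days = 316 years.

320 years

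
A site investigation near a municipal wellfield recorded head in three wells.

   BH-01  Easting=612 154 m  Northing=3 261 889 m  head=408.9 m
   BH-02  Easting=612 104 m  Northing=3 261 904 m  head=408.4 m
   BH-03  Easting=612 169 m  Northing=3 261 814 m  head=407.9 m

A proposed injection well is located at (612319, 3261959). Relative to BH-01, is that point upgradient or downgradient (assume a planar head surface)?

Differences from BH-01: to BH-02 (Δx, Δy, Δh) = (-50, 15, -0.5); to BH-03 = (15, -75, -1.0).
Determinant of the coordinate differences = (-50)·(-75) − 15·15 = 3525.
∂h/∂x = [(-0.5)·(-75) − (-1.0)·15] / 3525 = +0.01489
∂h/∂y = [(-50)·(-1.0) − 15·(-0.5)] / 3525 = +0.01631
Head at (612319, 3261959) = 408.9 + (+0.01489)·(165) + (+0.01631)·(70) = 412.50 m.
That is higher than the 408.9 m at BH-01, so the point is upgradient.

upgradient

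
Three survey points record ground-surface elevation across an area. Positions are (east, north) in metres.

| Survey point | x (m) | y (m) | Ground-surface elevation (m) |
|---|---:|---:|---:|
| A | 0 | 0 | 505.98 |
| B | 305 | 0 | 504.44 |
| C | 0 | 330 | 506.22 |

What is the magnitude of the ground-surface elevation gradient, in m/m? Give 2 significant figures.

∂z/∂x = (504.44 − 505.98) / (305 − 0) = -0.005049
∂z/∂y = (506.22 − 505.98) / (330 − 0) = +0.0007273
|∇f| = √(-0.005049² + 0.0007273²) = 0.005101 m/m

0.0051 m/m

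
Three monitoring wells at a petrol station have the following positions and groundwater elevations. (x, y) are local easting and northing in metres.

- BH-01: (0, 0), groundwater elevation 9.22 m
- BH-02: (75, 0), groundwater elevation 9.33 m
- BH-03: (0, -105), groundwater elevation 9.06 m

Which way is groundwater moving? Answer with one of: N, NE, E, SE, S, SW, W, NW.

∂h/∂x = (9.33 − 9.22) / (75 − 0) = +0.001467
∂h/∂y = (9.06 − 9.22) / (-105 − 0) = +0.001524
Flow = −∇h = (-0.001467 east, -0.001524 north), which points southwest.

SW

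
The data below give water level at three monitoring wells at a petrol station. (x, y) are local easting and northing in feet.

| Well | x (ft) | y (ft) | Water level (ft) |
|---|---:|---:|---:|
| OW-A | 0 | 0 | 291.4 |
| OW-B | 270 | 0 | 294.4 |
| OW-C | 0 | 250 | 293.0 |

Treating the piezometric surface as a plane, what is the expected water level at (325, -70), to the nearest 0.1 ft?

∂h/∂x = (294.4 − 291.4) / (270 − 0) = +0.01111
∂h/∂y = (293.0 − 291.4) / (250 − 0) = +0.006400
h(325, -70) = 291.4 + (+0.01111)·(325) + (+0.006400)·(-70) = 291.4 +3.611 -0.448 = 294.563 ft.

294.6 ft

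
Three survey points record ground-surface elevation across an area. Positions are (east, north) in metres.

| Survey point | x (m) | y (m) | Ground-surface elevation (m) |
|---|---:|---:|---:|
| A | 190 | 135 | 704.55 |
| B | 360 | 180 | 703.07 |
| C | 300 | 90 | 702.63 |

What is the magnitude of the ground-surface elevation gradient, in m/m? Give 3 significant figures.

With z = a·x + b·y + c and A as origin, the differences give:
  170·a + 45·b = -1.48
  110·a + (-45)·b = -1.92
Eliminate b (×(-45) and ×45, subtract): -12600·a = 153.000 → a = ∂z/∂x = -0.01214
Back-substitute: b = ∂z/∂y = +0.01298.
|∇f| = √(-0.01214² + 0.01298²) = 0.01777 m/m

0.0178 m/m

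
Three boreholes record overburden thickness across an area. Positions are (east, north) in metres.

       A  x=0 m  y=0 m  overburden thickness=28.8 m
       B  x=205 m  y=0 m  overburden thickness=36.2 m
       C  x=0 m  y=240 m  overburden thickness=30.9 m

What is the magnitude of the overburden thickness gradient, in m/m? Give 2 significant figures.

0.037 m/m

∂d/∂x = (36.2 − 28.8) / (205 − 0) = +0.03610
∂d/∂y = (30.9 − 28.8) / (240 − 0) = +0.008750
|∇f| = √(0.03610² + 0.008750²) = 0.03715 m/m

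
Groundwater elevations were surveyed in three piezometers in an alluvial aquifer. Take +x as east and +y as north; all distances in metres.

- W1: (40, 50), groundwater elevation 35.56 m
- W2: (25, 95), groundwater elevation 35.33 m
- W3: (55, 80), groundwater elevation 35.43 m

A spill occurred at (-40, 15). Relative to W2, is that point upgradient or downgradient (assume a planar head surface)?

upgradient

Differences from W1: to W2 (Δx, Δy, Δh) = (-15, 45, -0.23); to W3 = (15, 30, -0.13).
Determinant of the coordinate differences = (-15)·30 − 15·45 = -1125.
∂h/∂x = [(-0.23)·30 − (-0.13)·45] / -1125 = +0.0009333
∂h/∂y = [(-15)·(-0.13) − 15·(-0.23)] / -1125 = -0.004800
Head at (-40, 15) = 35.56 + (+0.0009333)·(-80) + (-0.004800)·(-35) = 35.65 m.
That is higher than the 35.33 m at W2, so the point is upgradient.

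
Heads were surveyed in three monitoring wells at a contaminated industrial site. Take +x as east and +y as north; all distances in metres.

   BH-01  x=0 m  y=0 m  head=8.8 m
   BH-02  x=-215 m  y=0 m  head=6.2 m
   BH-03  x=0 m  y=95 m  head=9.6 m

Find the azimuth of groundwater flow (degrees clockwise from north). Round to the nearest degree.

235°

∂h/∂x = (6.2 − 8.8) / (-215 − 0) = +0.01209
∂h/∂y = (9.6 − 8.8) / (95 − 0) = +0.008421
Flow direction (−∇h) has components (-0.01209 E, -0.008421 N).
Azimuth = atan2(E, N) = atan2(-0.01209, -0.008421) = 235.1° ≈ 235°.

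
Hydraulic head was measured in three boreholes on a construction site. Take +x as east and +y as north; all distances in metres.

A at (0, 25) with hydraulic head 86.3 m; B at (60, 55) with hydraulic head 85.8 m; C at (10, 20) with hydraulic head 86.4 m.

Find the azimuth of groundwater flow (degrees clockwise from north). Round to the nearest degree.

Taking A as reference: B−A = (60, 30, -0.5); C−A = (10, -5, +0.1).
Solve a·Δx + b·Δy = Δh: det = 60·(-5) − 10·30 = -600.
∂h/∂x = [(-0.5)·(-5) − (+0.1)·30] / -600 = +0.0008333
∂h/∂y = [60·(+0.1) − 10·(-0.5)] / -600 = -0.01833
Flow direction (−∇h) has components (-0.0008333 E, +0.01833 N).
Azimuth = atan2(E, N) = atan2(-0.0008333, +0.01833) = 357.4° ≈ 357°.

357°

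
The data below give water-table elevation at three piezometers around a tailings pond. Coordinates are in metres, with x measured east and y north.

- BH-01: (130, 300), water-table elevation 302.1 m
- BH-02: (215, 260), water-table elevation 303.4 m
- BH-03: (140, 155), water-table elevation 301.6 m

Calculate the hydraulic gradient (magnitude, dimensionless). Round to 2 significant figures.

0.018

Differences from BH-01: to BH-02 (Δx, Δy, Δh) = (85, -40, +1.3); to BH-03 = (10, -145, -0.5).
Solve a·Δx + b·Δy = Δh: det = 85·(-145) − 10·(-40) = -11925.
∂h/∂x = [(+1.3)·(-145) − (-0.5)·(-40)] / -11925 = +0.01748
∂h/∂y = [85·(-0.5) − 10·(+1.3)] / -11925 = +0.004654
|∇h| = √(0.01748² + 0.004654²) = 0.01809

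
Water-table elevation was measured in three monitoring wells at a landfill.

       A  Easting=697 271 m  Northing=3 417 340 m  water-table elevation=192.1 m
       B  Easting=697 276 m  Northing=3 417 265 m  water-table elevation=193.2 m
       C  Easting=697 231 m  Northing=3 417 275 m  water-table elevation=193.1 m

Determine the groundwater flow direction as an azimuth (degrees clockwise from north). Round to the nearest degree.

Three-point gradient (reference A): Δ to B = (5, -75, +1.1), Δ to C = (-40, -65, +1.0).
∂h/∂x = -0.001053, ∂h/∂y = -0.01474 (det = -3325).
Flow direction (−∇h) has components (+0.001053 E, +0.01474 N).
Azimuth = atan2(E, N) = atan2(+0.001053, +0.01474) = 4.1° ≈ 004°.

004°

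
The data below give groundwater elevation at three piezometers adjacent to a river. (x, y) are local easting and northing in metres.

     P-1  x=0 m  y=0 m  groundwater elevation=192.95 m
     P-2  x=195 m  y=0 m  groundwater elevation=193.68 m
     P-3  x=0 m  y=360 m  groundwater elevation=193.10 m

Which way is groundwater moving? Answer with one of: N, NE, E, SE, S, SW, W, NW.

W

∂h/∂x = (193.68 − 192.95) / (195 − 0) = +0.003744
∂h/∂y = (193.10 − 192.95) / (360 − 0) = +0.0004167
Flow = −∇h = (-0.003744 east, -0.0004167 north), which points west.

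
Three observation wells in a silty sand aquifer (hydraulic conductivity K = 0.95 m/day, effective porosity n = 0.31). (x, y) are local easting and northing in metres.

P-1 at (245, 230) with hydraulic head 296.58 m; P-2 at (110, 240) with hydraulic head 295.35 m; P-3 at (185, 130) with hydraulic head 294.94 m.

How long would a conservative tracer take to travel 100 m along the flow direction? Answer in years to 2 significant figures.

6.2 years

Taking P-1 as reference: P-2−P-1 = (-135, 10, -1.23); P-3−P-1 = (-60, -100, -1.64).
Determinant of the coordinate differences = (-135)·(-100) − (-60)·10 = 14100.
∂h/∂x = [(-1.23)·(-100) − (-1.64)·10] / 14100 = +0.009887
∂h/∂y = [(-135)·(-1.64) − (-60)·(-1.23)] / 14100 = +0.01047
|∇h| = √(0.009887² + 0.01047²) = 0.0144
Seepage velocity v = K·i/n = 0.95 × 0.0144 / 0.31 = 0.04413 m/day.
t = 100 / 0.04413 = 2266 days = 6.2 years.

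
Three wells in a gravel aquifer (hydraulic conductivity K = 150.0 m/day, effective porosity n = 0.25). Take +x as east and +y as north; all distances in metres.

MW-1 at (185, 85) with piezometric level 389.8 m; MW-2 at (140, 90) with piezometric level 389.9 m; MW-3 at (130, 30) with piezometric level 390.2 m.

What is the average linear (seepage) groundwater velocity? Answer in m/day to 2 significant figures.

3.2 m/day

With h = a·x + b·y + c and MW-1 as origin, the differences give:
  (-45)·a + 5·b = +0.1
  (-55)·a + (-55)·b = +0.4
Eliminate b (×(-55) and ×5, subtract): 2750·a = -7.50 → a = ∂h/∂x = -0.002727
Back-substitute: b = ∂h/∂y = -0.004545.
|∇h| = √(-0.002727² + -0.004545²) = 0.0053
Seepage velocity v = K·i/n = 150.0 × 0.0053 / 0.25 = 3.18 m/day.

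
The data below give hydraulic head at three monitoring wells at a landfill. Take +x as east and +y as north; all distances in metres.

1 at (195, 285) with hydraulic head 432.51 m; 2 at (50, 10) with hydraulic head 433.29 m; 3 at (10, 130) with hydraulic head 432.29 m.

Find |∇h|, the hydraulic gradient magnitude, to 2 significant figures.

With h = a·x + b·y + c and 1 as origin, the differences give:
  (-145)·a + (-275)·b = +0.78
  (-185)·a + (-155)·b = -0.22
Eliminate b (×(-155) and ×(-275), subtract): -28400·a = -181.400 → a = ∂h/∂x = +0.006387
Back-substitute: b = ∂h/∂y = -0.006204.
|∇h| = √(0.006387² + -0.006204²) = 0.008904

0.0089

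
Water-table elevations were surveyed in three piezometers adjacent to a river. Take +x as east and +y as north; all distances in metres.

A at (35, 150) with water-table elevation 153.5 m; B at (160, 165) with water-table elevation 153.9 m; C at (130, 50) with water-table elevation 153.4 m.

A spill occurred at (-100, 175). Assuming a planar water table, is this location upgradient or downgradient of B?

With h = a·x + b·y + c and A as origin, the differences give:
  125·a + 15·b = +0.4
  95·a + (-100)·b = -0.1
Eliminate b (×(-100) and ×15, subtract): -13925·a = -38.50 → a = ∂h/∂x = +0.002765
Back-substitute: b = ∂h/∂y = +0.003627.
Head at (-100, 175) = 153.5 + (+0.002765)·(-135) + (+0.003627)·(25) = 153.22 m.
That is lower than the 153.9 m at B, so the point is downgradient.

downgradient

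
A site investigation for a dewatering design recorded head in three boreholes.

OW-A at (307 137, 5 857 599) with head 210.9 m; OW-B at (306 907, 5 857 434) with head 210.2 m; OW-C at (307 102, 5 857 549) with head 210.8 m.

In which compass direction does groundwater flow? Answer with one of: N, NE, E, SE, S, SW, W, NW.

W

With h = a·x + b·y + c and OW-A as origin, the differences give:
  (-230)·a + (-165)·b = -0.7
  (-35)·a + (-50)·b = -0.1
Eliminate b (×(-50) and ×(-165), subtract): 5725·a = 18.50 → a = ∂h/∂x = +0.003231
Back-substitute: b = ∂h/∂y = -0.0002620.
Flow = −∇h = (-0.003231 east, +0.0002620 north), which points west.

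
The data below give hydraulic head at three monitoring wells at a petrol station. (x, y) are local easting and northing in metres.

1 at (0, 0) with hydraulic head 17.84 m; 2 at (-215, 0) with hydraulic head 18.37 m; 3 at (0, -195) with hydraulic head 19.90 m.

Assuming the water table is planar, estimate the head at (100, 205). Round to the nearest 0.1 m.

∂h/∂x = (18.37 − 17.84) / (-215 − 0) = -0.002465
∂h/∂y = (19.90 − 17.84) / (-195 − 0) = -0.01056
h(100, 205) = 17.84 + (-0.002465)·(100) + (-0.01056)·(205) = 17.84 -0.247 -2.166 = 15.428 m.

15.4 m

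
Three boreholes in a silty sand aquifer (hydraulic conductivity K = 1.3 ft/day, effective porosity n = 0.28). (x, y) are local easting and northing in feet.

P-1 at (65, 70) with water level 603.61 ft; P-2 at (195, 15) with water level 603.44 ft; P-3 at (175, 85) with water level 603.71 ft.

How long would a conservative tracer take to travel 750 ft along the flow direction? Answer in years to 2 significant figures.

110 years

Three-point gradient (reference P-1): Δ to P-2 = (130, -55, -0.17), Δ to P-3 = (110, 15, +0.10).
∂h/∂x = +0.0003688, ∂h/∂y = +0.003962 (det = 8000).
|∇h| = √(0.0003688² + 0.003962²) = 0.003979
Seepage velocity v = K·i/n = 1.3 × 0.003979 / 0.28 = 0.01847 ft/day.
t = 750 / 0.01847 = 4.061e+04 days = 111 years.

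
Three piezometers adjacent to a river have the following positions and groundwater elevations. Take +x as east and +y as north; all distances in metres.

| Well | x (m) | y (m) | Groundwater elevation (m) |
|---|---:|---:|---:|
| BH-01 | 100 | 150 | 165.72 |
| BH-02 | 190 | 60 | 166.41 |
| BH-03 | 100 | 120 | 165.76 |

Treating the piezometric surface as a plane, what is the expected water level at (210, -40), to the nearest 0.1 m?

With h = a·x + b·y + c and BH-01 as origin, the differences give:
  90·a + (-90)·b = +0.69
  0·a + (-30)·b = +0.04
Eliminate b (×(-30) and ×(-90), subtract): -2700·a = -17.100 → a = ∂h/∂x = +0.006333
Back-substitute: b = ∂h/∂y = -0.001333.
h(210, -40) = 165.72 + (+0.006333)·(110) + (-0.001333)·(-190) = 165.72 +0.697 +0.253 = 166.670 m.

166.7 m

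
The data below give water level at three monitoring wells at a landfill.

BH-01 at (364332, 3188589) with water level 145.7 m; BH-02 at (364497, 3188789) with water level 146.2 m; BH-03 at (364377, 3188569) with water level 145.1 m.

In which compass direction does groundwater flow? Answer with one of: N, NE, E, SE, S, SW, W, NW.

SE

With h = a·x + b·y + c and BH-01 as origin, the differences give:
  165·a + 200·b = +0.5
  45·a + (-20)·b = -0.6
Eliminate b (×(-20) and ×200, subtract): -12300·a = 110.00 → a = ∂h/∂x = -0.008943
Back-substitute: b = ∂h/∂y = +0.009878.
Flow = −∇h = (+0.008943 east, -0.009878 north), which points southeast.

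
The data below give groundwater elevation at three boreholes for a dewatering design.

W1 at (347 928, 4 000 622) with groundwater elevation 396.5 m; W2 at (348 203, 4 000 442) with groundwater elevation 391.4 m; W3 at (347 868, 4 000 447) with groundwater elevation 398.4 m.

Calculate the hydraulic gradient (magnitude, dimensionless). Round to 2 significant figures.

0.021

With h = a·x + b·y + c and W1 as origin, the differences give:
  275·a + (-180)·b = -5.1
  (-60)·a + (-175)·b = +1.9
Eliminate b (×(-175) and ×(-180), subtract): -58925·a = 1234.50 → a = ∂h/∂x = -0.02095
Back-substitute: b = ∂h/∂y = -0.003674.
|∇h| = √(-0.02095² + -0.003674²) = 0.02127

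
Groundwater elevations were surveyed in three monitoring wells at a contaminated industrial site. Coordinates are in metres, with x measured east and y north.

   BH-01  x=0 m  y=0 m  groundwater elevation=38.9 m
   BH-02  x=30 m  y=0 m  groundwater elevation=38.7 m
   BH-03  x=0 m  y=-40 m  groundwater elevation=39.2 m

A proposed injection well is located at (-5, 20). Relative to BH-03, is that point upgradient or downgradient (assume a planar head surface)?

∂h/∂x = (38.7 − 38.9) / (30 − 0) = -0.006667
∂h/∂y = (39.2 − 38.9) / (-40 − 0) = -0.007500
Head at (-5, 20) = 38.9 + (-0.006667)·(-5) + (-0.007500)·(20) = 38.78 m.
That is lower than the 39.2 m at BH-03, so the point is downgradient.

downgradient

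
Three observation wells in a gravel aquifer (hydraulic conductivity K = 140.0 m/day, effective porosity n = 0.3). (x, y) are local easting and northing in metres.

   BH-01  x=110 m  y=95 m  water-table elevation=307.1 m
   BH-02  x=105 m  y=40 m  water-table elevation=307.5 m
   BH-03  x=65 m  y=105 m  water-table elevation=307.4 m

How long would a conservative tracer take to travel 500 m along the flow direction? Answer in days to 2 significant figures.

With h = a·x + b·y + c and BH-01 as origin, the differences give:
  (-5)·a + (-55)·b = +0.4
  (-45)·a + 10·b = +0.3
Eliminate b (×10 and ×(-55), subtract): -2525·a = 20.50 → a = ∂h/∂x = -0.008119
Back-substitute: b = ∂h/∂y = -0.006535.
|∇h| = √(-0.008119² + -0.006535²) = 0.01042
Seepage velocity v = K·i/n = 140.0 × 0.01042 / 0.3 = 4.863 m/day.
t = 500 / 4.863 = 102.8 days.

100 days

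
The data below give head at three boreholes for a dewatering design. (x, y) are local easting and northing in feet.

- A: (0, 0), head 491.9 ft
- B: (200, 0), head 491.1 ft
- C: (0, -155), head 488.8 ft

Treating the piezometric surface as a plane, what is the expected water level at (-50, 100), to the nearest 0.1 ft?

∂h/∂x = (491.1 − 491.9) / (200 − 0) = -0.004000
∂h/∂y = (488.8 − 491.9) / (-155 − 0) = +0.02000
h(-50, 100) = 491.9 + (-0.004000)·(-50) + (+0.02000)·(100) = 491.9 +0.200 +2.000 = 494.100 ft.

494.1 ft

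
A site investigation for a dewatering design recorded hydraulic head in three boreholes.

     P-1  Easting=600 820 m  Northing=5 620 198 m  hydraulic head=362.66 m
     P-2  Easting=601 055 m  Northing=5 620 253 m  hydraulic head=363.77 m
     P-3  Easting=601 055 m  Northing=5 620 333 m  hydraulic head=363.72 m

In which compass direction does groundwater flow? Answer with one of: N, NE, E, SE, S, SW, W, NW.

W

Differences from P-1: to P-2 (Δx, Δy, Δh) = (235, 55, +1.11); to P-3 = (235, 135, +1.06).
Determinant of the coordinate differences = 235·135 − 235·55 = 18800.
∂h/∂x = [(+1.11)·135 − (+1.06)·55] / 18800 = +0.004870
∂h/∂y = [235·(+1.06) − 235·(+1.11)] / 18800 = -0.0006250
Flow = −∇h = (-0.004870 east, +0.0006250 north), which points west.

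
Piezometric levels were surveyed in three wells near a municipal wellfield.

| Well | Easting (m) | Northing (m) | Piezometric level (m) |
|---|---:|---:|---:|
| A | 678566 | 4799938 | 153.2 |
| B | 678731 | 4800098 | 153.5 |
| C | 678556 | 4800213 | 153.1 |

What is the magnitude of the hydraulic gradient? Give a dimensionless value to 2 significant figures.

0.0021

Three-point gradient (reference A): Δ to B = (165, 160, +0.3), Δ to C = (-10, 275, -0.1).
∂h/∂x = +0.002097, ∂h/∂y = -0.0002874 (det = 46975).
|∇h| = √(0.002097² + -0.0002874²) = 0.002117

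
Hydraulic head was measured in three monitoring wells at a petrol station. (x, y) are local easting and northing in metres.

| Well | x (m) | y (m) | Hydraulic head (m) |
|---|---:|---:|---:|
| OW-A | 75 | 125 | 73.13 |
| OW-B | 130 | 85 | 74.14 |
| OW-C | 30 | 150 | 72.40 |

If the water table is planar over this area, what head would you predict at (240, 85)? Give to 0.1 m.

75.2 m

Taking OW-A as reference: OW-B−OW-A = (55, -40, +1.01); OW-C−OW-A = (-45, 25, -0.73).
Solve a·Δx + b·Δy = Δh: det = 55·25 − (-45)·(-40) = -425.
∂h/∂x = [(+1.01)·25 − (-0.73)·(-40)] / -425 = +0.009294
∂h/∂y = [55·(-0.73) − (-45)·(+1.01)] / -425 = -0.01247
h(240, 85) = 73.13 + (+0.009294)·(165) + (-0.01247)·(-40) = 73.13 +1.534 +0.499 = 75.162 m.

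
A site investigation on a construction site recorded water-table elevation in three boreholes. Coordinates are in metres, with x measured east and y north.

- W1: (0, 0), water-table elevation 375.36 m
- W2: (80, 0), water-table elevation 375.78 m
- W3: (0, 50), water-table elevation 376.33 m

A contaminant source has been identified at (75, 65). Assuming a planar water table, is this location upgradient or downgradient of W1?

upgradient

∂h/∂x = (375.78 − 375.36) / (80 − 0) = +0.005250
∂h/∂y = (376.33 − 375.36) / (50 − 0) = +0.01940
Head at (75, 65) = 375.36 + (+0.005250)·(75) + (+0.01940)·(65) = 377.01 m.
That is higher than the 375.36 m at W1, so the point is upgradient.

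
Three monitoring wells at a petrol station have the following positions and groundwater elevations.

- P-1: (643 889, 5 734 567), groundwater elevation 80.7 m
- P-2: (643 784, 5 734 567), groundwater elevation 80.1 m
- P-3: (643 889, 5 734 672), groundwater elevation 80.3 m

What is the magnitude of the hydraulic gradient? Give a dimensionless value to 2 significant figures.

∂h/∂x = (80.1 − 80.7) / (643784 − 643889) = +0.005714
∂h/∂y = (80.3 − 80.7) / (5734672 − 5734567) = -0.003810
|∇h| = √(0.005714² + -0.003810²) = 0.006868

0.0069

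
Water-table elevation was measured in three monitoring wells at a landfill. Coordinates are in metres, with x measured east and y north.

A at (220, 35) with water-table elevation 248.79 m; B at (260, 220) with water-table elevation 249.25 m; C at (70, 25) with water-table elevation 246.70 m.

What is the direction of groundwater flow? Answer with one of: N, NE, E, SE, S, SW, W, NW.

W

Differences from A: to B (Δx, Δy, Δh) = (40, 185, +0.46); to C = (-150, -10, -2.09).
Solve a·Δx + b·Δy = Δh: det = 40·(-10) − (-150)·185 = 27350.
∂h/∂x = [(+0.46)·(-10) − (-2.09)·185] / 27350 = +0.01397
∂h/∂y = [40·(-2.09) − (-150)·(+0.46)] / 27350 = -0.0005338
Flow = −∇h = (-0.01397 east, +0.0005338 north), which points west.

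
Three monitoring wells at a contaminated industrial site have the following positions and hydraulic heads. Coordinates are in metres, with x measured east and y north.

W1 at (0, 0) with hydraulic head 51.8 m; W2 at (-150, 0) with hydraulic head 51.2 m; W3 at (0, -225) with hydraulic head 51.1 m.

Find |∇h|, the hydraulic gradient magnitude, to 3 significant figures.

0.00507

∂h/∂x = (51.2 − 51.8) / (-150 − 0) = +0.004000
∂h/∂y = (51.1 − 51.8) / (-225 − 0) = +0.003111
|∇h| = √(0.004000² + 0.003111²) = 0.005067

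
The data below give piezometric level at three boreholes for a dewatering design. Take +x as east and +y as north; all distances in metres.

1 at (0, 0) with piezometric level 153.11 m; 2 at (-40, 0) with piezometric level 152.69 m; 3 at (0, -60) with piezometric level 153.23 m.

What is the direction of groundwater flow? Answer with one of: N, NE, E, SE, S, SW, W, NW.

∂h/∂x = (152.69 − 153.11) / (-40 − 0) = +0.01050
∂h/∂y = (153.23 − 153.11) / (-60 − 0) = -0.002000
Flow = −∇h = (-0.01050 east, +0.002000 north), which points west.

W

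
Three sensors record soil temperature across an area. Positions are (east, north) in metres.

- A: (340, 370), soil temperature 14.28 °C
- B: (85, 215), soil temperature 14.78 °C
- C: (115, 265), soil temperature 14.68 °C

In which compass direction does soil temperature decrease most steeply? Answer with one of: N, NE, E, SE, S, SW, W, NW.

NE

With T = a·x + b·y + c and A as origin, the differences give:
  (-255)·a + (-155)·b = +0.50
  (-225)·a + (-105)·b = +0.40
Eliminate b (×(-105) and ×(-155), subtract): -8100·a = 9.500 → a = ∂T/∂x = -0.001173
Back-substitute: b = ∂T/∂y = -0.001296.
Steepest decrease is along −∇f = (+0.001173 E, +0.001296 N) → northeast.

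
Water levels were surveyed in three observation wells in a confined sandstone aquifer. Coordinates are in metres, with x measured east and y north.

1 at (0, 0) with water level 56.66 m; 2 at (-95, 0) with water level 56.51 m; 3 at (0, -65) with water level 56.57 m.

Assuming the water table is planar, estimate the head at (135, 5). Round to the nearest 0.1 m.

∂h/∂x = (56.51 − 56.66) / (-95 − 0) = +0.001579
∂h/∂y = (56.57 − 56.66) / (-65 − 0) = +0.001385
h(135, 5) = 56.66 + (+0.001579)·(135) + (+0.001385)·(5) = 56.66 +0.213 +0.007 = 56.880 m.

56.9 m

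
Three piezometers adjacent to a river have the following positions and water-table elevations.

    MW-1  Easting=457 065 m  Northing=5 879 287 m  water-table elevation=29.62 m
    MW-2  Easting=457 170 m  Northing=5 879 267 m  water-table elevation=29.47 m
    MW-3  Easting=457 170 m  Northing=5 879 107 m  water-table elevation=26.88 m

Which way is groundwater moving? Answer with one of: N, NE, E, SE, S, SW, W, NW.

S

Taking MW-1 as reference: MW-2−MW-1 = (105, -20, -0.15); MW-3−MW-1 = (105, -180, -2.74).
Solve a·Δx + b·Δy = Δh: det = 105·(-180) − 105·(-20) = -16800.
∂h/∂x = [(-0.15)·(-180) − (-2.74)·(-20)] / -16800 = +0.001655
∂h/∂y = [105·(-2.74) − 105·(-0.15)] / -16800 = +0.01619
Flow = −∇h = (-0.001655 east, -0.01619 north), which points south.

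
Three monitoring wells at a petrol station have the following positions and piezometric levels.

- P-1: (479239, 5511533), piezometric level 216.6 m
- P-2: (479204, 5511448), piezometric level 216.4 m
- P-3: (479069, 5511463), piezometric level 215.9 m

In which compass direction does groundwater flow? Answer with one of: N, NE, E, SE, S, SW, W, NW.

Differences from P-1: to P-2 (Δx, Δy, Δh) = (-35, -85, -0.2); to P-3 = (-170, -70, -0.7).
Solve a·Δx + b·Δy = Δh: det = (-35)·(-70) − (-170)·(-85) = -12000.
∂h/∂x = [(-0.2)·(-70) − (-0.7)·(-85)] / -12000 = +0.003792
∂h/∂y = [(-35)·(-0.7) − (-170)·(-0.2)] / -12000 = +0.0007917
Flow = −∇h = (-0.003792 east, -0.0007917 north), which points west.

W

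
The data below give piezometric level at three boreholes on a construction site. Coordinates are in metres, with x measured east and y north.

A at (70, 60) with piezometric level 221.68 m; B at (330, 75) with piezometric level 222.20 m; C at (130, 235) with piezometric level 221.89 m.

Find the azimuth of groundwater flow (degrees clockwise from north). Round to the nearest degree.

With h = a·x + b·y + c and A as origin, the differences give:
  260·a + 15·b = +0.52
  60·a + 175·b = +0.21
Eliminate b (×175 and ×15, subtract): 44600·a = 87.850 → a = ∂h/∂x = +0.001970
Back-substitute: b = ∂h/∂y = +0.0005247.
Flow direction (−∇h) has components (-0.001970 E, -0.0005247 N).
Azimuth = atan2(E, N) = atan2(-0.001970, -0.0005247) = 255.1° ≈ 255°.

255°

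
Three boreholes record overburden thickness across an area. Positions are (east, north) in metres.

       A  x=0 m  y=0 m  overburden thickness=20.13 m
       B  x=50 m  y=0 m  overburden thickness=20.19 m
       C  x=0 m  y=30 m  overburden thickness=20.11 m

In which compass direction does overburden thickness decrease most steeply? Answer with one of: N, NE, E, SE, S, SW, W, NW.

NW

∂d/∂x = (20.19 − 20.13) / (50 − 0) = +0.001200
∂d/∂y = (20.11 − 20.13) / (30 − 0) = -0.0006667
Steepest decrease is along −∇f = (-0.001200 E, +0.0006667 N) → northwest.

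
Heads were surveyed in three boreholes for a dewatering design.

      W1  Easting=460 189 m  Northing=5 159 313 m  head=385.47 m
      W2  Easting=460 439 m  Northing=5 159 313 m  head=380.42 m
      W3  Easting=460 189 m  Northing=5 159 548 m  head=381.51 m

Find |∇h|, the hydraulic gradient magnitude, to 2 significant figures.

∂h/∂x = (380.42 − 385.47) / (460439 − 460189) = -0.02020
∂h/∂y = (381.51 − 385.47) / (5159548 − 5159313) = -0.01685
|∇h| = √(-0.02020² + -0.01685²) = 0.02631

0.026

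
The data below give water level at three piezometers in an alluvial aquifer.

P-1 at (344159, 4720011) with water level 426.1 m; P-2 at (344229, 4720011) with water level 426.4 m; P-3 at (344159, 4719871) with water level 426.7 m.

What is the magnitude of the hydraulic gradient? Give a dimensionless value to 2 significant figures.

∂h/∂x = (426.4 − 426.1) / (344229 − 344159) = +0.004286
∂h/∂y = (426.7 − 426.1) / (4719871 − 4720011) = -0.004286
|∇h| = √(0.004286² + -0.004286²) = 0.006061

0.0061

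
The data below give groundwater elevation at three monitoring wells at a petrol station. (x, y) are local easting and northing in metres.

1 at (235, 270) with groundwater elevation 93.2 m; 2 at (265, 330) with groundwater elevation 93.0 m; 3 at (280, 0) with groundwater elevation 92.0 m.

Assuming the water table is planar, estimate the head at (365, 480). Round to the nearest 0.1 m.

92.2 m

Taking 1 as reference: 2−1 = (30, 60, -0.2); 3−1 = (45, -270, -1.2).
Solve a·Δx + b·Δy = Δh: det = 30·(-270) − 45·60 = -10800.
∂h/∂x = [(-0.2)·(-270) − (-1.2)·60] / -10800 = -0.01167
∂h/∂y = [30·(-1.2) − 45·(-0.2)] / -10800 = +0.002500
h(365, 480) = 93.2 + (-0.01167)·(130) + (+0.002500)·(210) = 93.2 -1.517 +0.525 = 92.208 m.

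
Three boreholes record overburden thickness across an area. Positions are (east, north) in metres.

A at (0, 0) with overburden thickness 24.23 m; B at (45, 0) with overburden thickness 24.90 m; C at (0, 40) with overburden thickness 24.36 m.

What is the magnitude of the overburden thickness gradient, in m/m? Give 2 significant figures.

0.015 m/m

∂d/∂x = (24.90 − 24.23) / (45 − 0) = +0.01489
∂d/∂y = (24.36 − 24.23) / (40 − 0) = +0.003250
|∇f| = √(0.01489² + 0.003250²) = 0.01524 m/m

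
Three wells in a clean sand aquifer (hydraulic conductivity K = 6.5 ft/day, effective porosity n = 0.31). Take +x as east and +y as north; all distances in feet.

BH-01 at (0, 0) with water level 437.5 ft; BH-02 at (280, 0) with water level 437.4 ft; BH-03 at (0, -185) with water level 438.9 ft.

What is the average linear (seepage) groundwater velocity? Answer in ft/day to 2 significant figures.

0.16 ft/day

∂h/∂x = (437.4 − 437.5) / (280 − 0) = -0.0003571
∂h/∂y = (438.9 − 437.5) / (-185 − 0) = -0.007568
|∇h| = √(-0.0003571² + -0.007568²) = 0.007576
Seepage velocity v = K·i/n = 6.5 × 0.007576 / 0.31 = 0.1589 ft/day.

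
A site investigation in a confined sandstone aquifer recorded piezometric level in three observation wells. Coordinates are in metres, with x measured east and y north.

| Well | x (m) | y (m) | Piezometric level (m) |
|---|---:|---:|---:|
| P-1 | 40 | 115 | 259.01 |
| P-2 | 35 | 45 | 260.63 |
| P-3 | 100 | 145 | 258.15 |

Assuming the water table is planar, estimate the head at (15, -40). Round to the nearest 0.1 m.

Differences from P-1: to P-2 (Δx, Δy, Δh) = (-5, -70, +1.62); to P-3 = (60, 30, -0.86).
Determinant of the coordinate differences = (-5)·30 − 60·(-70) = 4050.
∂h/∂x = [(+1.62)·30 − (-0.86)·(-70)] / 4050 = -0.002864
∂h/∂y = [(-5)·(-0.86) − 60·(+1.62)] / 4050 = -0.02294
h(15, -40) = 259.01 + (-0.002864)·(-25) + (-0.02294)·(-155) = 259.01 +0.072 +3.555 = 262.637 m.

262.6 m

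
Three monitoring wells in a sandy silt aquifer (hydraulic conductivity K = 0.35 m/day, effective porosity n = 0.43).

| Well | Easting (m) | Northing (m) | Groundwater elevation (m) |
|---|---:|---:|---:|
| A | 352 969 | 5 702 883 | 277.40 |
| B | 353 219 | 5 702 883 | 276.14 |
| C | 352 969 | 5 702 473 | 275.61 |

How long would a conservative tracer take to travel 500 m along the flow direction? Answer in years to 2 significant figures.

250 years

∂h/∂x = (276.14 − 277.40) / (353219 − 352969) = -0.005040
∂h/∂y = (275.61 − 277.40) / (5702473 − 5702883) = +0.004366
|∇h| = √(-0.005040² + 0.004366²) = 0.006668
Seepage velocity v = K·i/n = 0.35 × 0.006668 / 0.43 = 0.005427 m/day.
t = 500 / 0.005427 = 9.213e+04 days = 252 years.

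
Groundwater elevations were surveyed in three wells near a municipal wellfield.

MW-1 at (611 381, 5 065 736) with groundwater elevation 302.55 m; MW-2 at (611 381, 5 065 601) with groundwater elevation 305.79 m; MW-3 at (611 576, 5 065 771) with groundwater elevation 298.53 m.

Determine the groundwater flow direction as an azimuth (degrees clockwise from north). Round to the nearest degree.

034°

Taking MW-1 as reference: MW-2−MW-1 = (0, -135, +3.24); MW-3−MW-1 = (195, 35, -4.02).
Solve a·Δx + b·Δy = Δh: det = 0·35 − 195·(-135) = 26325.
∂h/∂x = [(+3.24)·35 − (-4.02)·(-135)] / 26325 = -0.01631
∂h/∂y = [0·(-4.02) − 195·(+3.24)] / 26325 = -0.02400
Flow direction (−∇h) has components (+0.01631 E, +0.02400 N).
Azimuth = atan2(E, N) = atan2(+0.01631, +0.02400) = 34.2° ≈ 034°.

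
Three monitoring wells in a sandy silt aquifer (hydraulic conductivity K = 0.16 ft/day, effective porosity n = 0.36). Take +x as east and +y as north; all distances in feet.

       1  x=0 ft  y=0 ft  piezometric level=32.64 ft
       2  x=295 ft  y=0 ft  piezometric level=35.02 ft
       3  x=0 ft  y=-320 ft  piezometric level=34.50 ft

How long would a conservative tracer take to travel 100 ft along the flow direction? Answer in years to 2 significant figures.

62 years

∂h/∂x = (35.02 − 32.64) / (295 − 0) = +0.008068
∂h/∂y = (34.50 − 32.64) / (-320 − 0) = -0.005812
|∇h| = √(0.008068² + -0.005812²) = 0.009943
Seepage velocity v = K·i/n = 0.16 × 0.009943 / 0.36 = 0.004419 ft/day.
t = 100 / 0.004419 = 2.263e+04 days = 62 years.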